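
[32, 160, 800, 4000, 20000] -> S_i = 32*5^i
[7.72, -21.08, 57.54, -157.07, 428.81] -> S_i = 7.72*(-2.73)^i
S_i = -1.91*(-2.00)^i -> [-1.91, 3.82, -7.64, 15.28, -30.56]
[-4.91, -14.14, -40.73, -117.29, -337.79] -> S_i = -4.91*2.88^i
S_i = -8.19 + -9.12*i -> [-8.19, -17.31, -26.43, -35.55, -44.67]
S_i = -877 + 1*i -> [-877, -876, -875, -874, -873]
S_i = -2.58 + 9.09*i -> [-2.58, 6.51, 15.6, 24.69, 33.78]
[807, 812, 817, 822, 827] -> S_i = 807 + 5*i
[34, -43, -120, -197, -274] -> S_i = 34 + -77*i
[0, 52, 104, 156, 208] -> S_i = 0 + 52*i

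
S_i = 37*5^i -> [37, 185, 925, 4625, 23125]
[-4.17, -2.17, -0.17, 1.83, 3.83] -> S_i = -4.17 + 2.00*i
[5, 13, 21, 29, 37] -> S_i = 5 + 8*i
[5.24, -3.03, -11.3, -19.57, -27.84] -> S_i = 5.24 + -8.27*i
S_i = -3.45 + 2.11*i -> [-3.45, -1.34, 0.77, 2.88, 4.99]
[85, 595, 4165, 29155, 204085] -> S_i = 85*7^i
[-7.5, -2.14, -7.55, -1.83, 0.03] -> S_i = Random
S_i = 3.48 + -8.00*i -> [3.48, -4.52, -12.52, -20.52, -28.52]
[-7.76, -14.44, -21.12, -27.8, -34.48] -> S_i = -7.76 + -6.68*i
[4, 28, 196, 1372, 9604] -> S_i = 4*7^i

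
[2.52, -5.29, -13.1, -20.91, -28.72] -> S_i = 2.52 + -7.81*i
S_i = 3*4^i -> [3, 12, 48, 192, 768]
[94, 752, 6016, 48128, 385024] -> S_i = 94*8^i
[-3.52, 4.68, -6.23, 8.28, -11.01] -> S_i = -3.52*(-1.33)^i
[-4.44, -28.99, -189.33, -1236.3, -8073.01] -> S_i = -4.44*6.53^i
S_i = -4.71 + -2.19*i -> [-4.71, -6.9, -9.09, -11.28, -13.47]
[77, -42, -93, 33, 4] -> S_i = Random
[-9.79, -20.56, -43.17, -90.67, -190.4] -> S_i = -9.79*2.10^i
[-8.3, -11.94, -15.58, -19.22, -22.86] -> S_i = -8.30 + -3.64*i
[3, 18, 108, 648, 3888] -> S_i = 3*6^i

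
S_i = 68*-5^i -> [68, -340, 1700, -8500, 42500]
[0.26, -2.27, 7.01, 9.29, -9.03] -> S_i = Random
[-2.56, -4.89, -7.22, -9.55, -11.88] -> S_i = -2.56 + -2.33*i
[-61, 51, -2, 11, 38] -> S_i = Random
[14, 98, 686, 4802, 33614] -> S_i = 14*7^i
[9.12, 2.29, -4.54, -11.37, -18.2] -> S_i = 9.12 + -6.83*i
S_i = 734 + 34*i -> [734, 768, 802, 836, 870]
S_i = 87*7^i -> [87, 609, 4263, 29841, 208887]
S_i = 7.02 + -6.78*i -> [7.02, 0.24, -6.54, -13.32, -20.1]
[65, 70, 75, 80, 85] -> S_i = 65 + 5*i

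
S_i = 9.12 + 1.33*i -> [9.12, 10.45, 11.78, 13.11, 14.44]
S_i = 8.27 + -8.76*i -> [8.27, -0.49, -9.25, -18.01, -26.77]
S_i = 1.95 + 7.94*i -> [1.95, 9.89, 17.83, 25.77, 33.71]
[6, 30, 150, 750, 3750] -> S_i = 6*5^i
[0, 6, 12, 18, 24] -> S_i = 0 + 6*i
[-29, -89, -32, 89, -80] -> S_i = Random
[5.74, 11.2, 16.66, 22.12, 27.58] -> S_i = 5.74 + 5.46*i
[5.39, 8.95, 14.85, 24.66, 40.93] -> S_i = 5.39*1.66^i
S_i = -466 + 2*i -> [-466, -464, -462, -460, -458]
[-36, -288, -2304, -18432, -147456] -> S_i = -36*8^i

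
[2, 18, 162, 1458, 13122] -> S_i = 2*9^i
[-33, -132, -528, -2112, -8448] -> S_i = -33*4^i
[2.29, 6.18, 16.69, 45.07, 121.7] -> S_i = 2.29*2.70^i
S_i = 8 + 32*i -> [8, 40, 72, 104, 136]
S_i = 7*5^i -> [7, 35, 175, 875, 4375]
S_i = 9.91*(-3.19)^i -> [9.91, -31.61, 100.85, -321.7, 1026.21]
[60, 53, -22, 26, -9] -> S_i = Random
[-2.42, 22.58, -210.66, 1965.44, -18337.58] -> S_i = -2.42*(-9.33)^i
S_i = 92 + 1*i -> [92, 93, 94, 95, 96]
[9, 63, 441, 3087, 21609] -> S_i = 9*7^i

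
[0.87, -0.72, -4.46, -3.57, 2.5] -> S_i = Random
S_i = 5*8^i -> [5, 40, 320, 2560, 20480]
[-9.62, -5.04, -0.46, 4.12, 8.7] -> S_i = -9.62 + 4.58*i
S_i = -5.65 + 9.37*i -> [-5.65, 3.72, 13.09, 22.46, 31.83]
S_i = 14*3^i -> [14, 42, 126, 378, 1134]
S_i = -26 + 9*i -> [-26, -17, -8, 1, 10]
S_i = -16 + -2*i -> [-16, -18, -20, -22, -24]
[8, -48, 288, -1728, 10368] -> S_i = 8*-6^i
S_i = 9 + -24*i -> [9, -15, -39, -63, -87]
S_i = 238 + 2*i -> [238, 240, 242, 244, 246]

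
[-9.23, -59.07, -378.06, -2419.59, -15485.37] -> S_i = -9.23*6.40^i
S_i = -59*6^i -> [-59, -354, -2124, -12744, -76464]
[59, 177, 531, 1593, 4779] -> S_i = 59*3^i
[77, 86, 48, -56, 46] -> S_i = Random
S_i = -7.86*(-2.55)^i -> [-7.86, 20.04, -51.11, 130.33, -332.34]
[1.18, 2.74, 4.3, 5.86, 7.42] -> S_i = 1.18 + 1.56*i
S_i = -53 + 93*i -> [-53, 40, 133, 226, 319]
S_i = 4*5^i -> [4, 20, 100, 500, 2500]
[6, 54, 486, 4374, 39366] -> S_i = 6*9^i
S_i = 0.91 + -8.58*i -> [0.91, -7.67, -16.25, -24.83, -33.41]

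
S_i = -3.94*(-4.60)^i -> [-3.94, 18.12, -83.37, 383.5, -1764.12]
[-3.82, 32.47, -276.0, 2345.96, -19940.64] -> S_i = -3.82*(-8.50)^i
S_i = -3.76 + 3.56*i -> [-3.76, -0.2, 3.36, 6.92, 10.48]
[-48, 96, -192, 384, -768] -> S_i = -48*-2^i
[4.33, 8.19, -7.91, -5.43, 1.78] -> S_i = Random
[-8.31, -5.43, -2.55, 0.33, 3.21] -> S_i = -8.31 + 2.88*i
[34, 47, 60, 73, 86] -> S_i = 34 + 13*i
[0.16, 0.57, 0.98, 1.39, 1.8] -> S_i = 0.16 + 0.41*i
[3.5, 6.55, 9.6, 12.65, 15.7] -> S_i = 3.50 + 3.05*i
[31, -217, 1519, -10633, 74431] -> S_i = 31*-7^i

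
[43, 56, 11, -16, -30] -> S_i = Random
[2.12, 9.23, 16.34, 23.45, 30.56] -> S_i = 2.12 + 7.11*i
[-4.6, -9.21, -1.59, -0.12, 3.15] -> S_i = Random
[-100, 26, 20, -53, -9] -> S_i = Random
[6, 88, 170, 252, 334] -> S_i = 6 + 82*i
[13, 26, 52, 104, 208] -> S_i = 13*2^i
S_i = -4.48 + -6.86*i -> [-4.48, -11.34, -18.2, -25.06, -31.92]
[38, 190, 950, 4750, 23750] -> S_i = 38*5^i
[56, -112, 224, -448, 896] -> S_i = 56*-2^i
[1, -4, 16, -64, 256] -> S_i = 1*-4^i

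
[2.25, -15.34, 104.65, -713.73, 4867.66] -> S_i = 2.25*(-6.82)^i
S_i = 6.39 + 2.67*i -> [6.39, 9.06, 11.73, 14.4, 17.07]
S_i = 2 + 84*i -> [2, 86, 170, 254, 338]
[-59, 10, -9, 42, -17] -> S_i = Random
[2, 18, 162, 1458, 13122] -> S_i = 2*9^i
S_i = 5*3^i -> [5, 15, 45, 135, 405]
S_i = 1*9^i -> [1, 9, 81, 729, 6561]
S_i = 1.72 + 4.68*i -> [1.72, 6.4, 11.08, 15.76, 20.44]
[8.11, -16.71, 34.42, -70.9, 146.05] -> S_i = 8.11*(-2.06)^i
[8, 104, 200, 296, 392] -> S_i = 8 + 96*i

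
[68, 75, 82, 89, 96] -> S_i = 68 + 7*i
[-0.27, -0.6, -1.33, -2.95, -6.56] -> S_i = -0.27*2.22^i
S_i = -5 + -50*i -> [-5, -55, -105, -155, -205]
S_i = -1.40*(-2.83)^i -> [-1.4, 3.96, -11.21, 31.73, -89.8]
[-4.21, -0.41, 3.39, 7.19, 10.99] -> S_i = -4.21 + 3.80*i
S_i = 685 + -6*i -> [685, 679, 673, 667, 661]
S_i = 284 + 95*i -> [284, 379, 474, 569, 664]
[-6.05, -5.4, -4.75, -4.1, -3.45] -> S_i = -6.05 + 0.65*i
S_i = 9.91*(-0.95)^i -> [9.91, -9.41, 8.94, -8.5, 8.07]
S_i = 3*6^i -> [3, 18, 108, 648, 3888]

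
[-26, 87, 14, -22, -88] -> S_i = Random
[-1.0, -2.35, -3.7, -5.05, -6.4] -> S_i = -1.00 + -1.35*i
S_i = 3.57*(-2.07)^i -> [3.57, -7.39, 15.3, -31.66, 65.55]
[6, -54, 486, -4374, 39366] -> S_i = 6*-9^i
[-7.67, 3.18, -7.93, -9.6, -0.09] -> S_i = Random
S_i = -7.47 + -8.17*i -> [-7.47, -15.64, -23.81, -31.98, -40.15]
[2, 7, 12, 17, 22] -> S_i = 2 + 5*i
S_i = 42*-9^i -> [42, -378, 3402, -30618, 275562]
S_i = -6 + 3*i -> [-6, -3, 0, 3, 6]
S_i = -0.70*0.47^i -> [-0.7, -0.33, -0.15, -0.07, -0.03]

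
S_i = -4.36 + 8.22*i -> [-4.36, 3.86, 12.08, 20.3, 28.52]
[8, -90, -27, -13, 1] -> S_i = Random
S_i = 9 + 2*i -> [9, 11, 13, 15, 17]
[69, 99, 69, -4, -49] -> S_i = Random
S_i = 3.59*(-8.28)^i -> [3.59, -29.73, 246.12, -2037.91, 16873.91]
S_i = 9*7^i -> [9, 63, 441, 3087, 21609]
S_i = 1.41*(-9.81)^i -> [1.41, -13.83, 135.69, -1331.15, 13058.56]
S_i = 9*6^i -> [9, 54, 324, 1944, 11664]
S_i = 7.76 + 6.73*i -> [7.76, 14.49, 21.22, 27.95, 34.68]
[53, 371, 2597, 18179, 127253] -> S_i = 53*7^i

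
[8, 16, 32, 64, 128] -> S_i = 8*2^i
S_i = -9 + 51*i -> [-9, 42, 93, 144, 195]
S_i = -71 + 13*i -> [-71, -58, -45, -32, -19]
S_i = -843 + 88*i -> [-843, -755, -667, -579, -491]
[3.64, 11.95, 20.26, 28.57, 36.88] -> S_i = 3.64 + 8.31*i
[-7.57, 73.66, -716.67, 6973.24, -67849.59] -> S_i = -7.57*(-9.73)^i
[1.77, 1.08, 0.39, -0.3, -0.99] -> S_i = 1.77 + -0.69*i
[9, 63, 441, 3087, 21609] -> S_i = 9*7^i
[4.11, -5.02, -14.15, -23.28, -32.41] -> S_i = 4.11 + -9.13*i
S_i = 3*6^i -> [3, 18, 108, 648, 3888]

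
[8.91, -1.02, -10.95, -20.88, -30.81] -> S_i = 8.91 + -9.93*i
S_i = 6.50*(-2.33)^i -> [6.5, -15.14, 35.29, -82.22, 191.57]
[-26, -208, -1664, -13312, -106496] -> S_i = -26*8^i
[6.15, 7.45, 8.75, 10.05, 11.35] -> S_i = 6.15 + 1.30*i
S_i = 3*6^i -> [3, 18, 108, 648, 3888]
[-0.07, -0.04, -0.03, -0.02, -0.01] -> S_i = -0.07*0.64^i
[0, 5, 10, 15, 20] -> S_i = 0 + 5*i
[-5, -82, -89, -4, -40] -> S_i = Random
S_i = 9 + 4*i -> [9, 13, 17, 21, 25]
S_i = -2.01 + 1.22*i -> [-2.01, -0.79, 0.43, 1.65, 2.87]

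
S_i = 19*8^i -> [19, 152, 1216, 9728, 77824]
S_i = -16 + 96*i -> [-16, 80, 176, 272, 368]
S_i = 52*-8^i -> [52, -416, 3328, -26624, 212992]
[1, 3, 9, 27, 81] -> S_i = 1*3^i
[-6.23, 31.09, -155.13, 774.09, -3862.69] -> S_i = -6.23*(-4.99)^i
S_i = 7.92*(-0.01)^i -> [7.92, -0.08, 0.0, -0.0, 0.0]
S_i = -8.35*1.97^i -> [-8.35, -16.45, -32.41, -63.84, -125.76]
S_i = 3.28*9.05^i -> [3.28, 29.68, 268.64, 2431.19, 22002.3]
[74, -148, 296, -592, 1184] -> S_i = 74*-2^i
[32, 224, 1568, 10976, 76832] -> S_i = 32*7^i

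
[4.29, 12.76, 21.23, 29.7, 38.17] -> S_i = 4.29 + 8.47*i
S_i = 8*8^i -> [8, 64, 512, 4096, 32768]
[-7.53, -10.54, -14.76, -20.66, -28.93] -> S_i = -7.53*1.40^i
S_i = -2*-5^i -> [-2, 10, -50, 250, -1250]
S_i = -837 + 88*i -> [-837, -749, -661, -573, -485]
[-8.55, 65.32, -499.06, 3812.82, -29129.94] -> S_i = -8.55*(-7.64)^i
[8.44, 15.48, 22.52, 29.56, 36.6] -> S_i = 8.44 + 7.04*i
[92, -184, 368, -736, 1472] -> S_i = 92*-2^i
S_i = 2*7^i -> [2, 14, 98, 686, 4802]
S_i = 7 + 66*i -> [7, 73, 139, 205, 271]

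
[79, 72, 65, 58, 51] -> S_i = 79 + -7*i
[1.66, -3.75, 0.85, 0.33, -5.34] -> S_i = Random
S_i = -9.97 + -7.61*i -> [-9.97, -17.58, -25.19, -32.8, -40.41]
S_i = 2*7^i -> [2, 14, 98, 686, 4802]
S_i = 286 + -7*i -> [286, 279, 272, 265, 258]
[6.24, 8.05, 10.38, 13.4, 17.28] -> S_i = 6.24*1.29^i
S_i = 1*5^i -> [1, 5, 25, 125, 625]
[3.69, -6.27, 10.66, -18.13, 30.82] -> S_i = 3.69*(-1.70)^i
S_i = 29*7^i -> [29, 203, 1421, 9947, 69629]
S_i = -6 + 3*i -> [-6, -3, 0, 3, 6]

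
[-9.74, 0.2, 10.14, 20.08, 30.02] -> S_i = -9.74 + 9.94*i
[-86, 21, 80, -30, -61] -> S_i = Random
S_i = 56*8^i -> [56, 448, 3584, 28672, 229376]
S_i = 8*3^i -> [8, 24, 72, 216, 648]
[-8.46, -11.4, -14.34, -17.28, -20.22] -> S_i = -8.46 + -2.94*i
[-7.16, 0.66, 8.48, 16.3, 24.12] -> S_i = -7.16 + 7.82*i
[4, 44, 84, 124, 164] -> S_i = 4 + 40*i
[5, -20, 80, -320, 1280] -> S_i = 5*-4^i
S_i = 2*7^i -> [2, 14, 98, 686, 4802]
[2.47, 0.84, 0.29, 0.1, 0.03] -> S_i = 2.47*0.34^i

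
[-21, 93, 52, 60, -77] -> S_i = Random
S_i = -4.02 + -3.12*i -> [-4.02, -7.14, -10.26, -13.38, -16.5]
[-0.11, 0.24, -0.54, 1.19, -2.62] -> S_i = -0.11*(-2.21)^i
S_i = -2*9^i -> [-2, -18, -162, -1458, -13122]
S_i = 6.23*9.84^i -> [6.23, 61.3, 603.22, 5935.72, 58407.48]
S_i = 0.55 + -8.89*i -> [0.55, -8.34, -17.23, -26.12, -35.01]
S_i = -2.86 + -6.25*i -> [-2.86, -9.11, -15.36, -21.61, -27.86]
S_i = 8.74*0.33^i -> [8.74, 2.88, 0.95, 0.31, 0.1]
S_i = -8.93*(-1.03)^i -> [-8.93, 9.2, -9.47, 9.76, -10.05]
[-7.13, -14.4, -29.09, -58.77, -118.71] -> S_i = -7.13*2.02^i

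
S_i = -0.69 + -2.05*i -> [-0.69, -2.74, -4.79, -6.84, -8.89]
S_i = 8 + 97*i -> [8, 105, 202, 299, 396]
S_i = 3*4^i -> [3, 12, 48, 192, 768]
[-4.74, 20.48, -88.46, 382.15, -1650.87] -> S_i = -4.74*(-4.32)^i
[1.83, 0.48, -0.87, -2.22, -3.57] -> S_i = 1.83 + -1.35*i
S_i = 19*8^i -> [19, 152, 1216, 9728, 77824]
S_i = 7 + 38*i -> [7, 45, 83, 121, 159]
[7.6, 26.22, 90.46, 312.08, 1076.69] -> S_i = 7.60*3.45^i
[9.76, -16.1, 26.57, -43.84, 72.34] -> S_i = 9.76*(-1.65)^i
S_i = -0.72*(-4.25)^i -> [-0.72, 3.06, -13.0, 55.27, -234.9]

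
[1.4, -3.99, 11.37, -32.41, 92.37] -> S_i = 1.40*(-2.85)^i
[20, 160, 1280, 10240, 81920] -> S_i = 20*8^i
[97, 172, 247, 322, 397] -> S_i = 97 + 75*i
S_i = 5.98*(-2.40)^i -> [5.98, -14.35, 34.44, -82.67, 198.4]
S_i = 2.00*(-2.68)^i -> [2.0, -5.36, 14.36, -38.5, 103.17]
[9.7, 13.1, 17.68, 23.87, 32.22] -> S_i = 9.70*1.35^i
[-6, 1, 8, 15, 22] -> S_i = -6 + 7*i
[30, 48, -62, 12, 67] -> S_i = Random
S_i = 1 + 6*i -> [1, 7, 13, 19, 25]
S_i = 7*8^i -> [7, 56, 448, 3584, 28672]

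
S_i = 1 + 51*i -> [1, 52, 103, 154, 205]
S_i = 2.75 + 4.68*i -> [2.75, 7.43, 12.11, 16.79, 21.47]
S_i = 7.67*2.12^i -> [7.67, 16.26, 34.47, 73.08, 154.93]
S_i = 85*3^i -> [85, 255, 765, 2295, 6885]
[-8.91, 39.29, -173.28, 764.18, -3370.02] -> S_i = -8.91*(-4.41)^i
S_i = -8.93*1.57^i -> [-8.93, -14.02, -22.01, -34.56, -54.26]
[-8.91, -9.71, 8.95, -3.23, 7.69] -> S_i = Random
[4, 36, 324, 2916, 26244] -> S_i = 4*9^i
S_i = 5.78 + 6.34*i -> [5.78, 12.12, 18.46, 24.8, 31.14]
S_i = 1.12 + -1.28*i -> [1.12, -0.16, -1.44, -2.72, -4.0]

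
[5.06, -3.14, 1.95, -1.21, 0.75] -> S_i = 5.06*(-0.62)^i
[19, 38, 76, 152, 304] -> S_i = 19*2^i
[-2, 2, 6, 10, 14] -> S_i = -2 + 4*i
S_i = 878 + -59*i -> [878, 819, 760, 701, 642]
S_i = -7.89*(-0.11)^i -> [-7.89, 0.87, -0.1, 0.01, -0.0]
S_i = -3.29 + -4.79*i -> [-3.29, -8.08, -12.87, -17.66, -22.45]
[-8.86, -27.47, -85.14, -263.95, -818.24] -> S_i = -8.86*3.10^i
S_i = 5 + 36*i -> [5, 41, 77, 113, 149]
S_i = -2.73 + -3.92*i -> [-2.73, -6.65, -10.57, -14.49, -18.41]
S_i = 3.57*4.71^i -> [3.57, 16.81, 79.2, 373.02, 1756.92]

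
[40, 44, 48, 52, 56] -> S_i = 40 + 4*i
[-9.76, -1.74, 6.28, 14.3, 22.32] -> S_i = -9.76 + 8.02*i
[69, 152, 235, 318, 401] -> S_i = 69 + 83*i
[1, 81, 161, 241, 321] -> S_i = 1 + 80*i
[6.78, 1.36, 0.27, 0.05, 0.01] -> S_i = 6.78*0.20^i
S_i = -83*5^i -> [-83, -415, -2075, -10375, -51875]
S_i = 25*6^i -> [25, 150, 900, 5400, 32400]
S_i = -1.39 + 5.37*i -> [-1.39, 3.98, 9.35, 14.72, 20.09]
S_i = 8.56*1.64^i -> [8.56, 14.04, 23.02, 37.76, 61.92]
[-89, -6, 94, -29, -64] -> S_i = Random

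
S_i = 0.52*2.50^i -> [0.52, 1.3, 3.25, 8.12, 20.31]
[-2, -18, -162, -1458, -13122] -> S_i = -2*9^i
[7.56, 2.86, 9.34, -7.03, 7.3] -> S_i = Random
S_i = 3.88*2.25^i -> [3.88, 8.73, 19.64, 44.2, 99.44]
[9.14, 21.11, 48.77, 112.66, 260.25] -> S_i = 9.14*2.31^i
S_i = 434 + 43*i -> [434, 477, 520, 563, 606]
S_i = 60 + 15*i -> [60, 75, 90, 105, 120]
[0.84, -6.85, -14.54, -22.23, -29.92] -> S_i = 0.84 + -7.69*i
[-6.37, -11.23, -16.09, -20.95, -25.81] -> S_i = -6.37 + -4.86*i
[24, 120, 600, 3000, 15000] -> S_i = 24*5^i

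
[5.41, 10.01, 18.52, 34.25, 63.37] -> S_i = 5.41*1.85^i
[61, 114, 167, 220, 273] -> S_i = 61 + 53*i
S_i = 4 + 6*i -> [4, 10, 16, 22, 28]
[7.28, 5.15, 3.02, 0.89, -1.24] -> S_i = 7.28 + -2.13*i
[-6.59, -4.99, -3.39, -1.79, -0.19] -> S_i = -6.59 + 1.60*i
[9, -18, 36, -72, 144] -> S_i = 9*-2^i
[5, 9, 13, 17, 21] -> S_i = 5 + 4*i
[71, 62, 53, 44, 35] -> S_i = 71 + -9*i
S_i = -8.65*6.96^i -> [-8.65, -60.2, -419.02, -2916.38, -20297.99]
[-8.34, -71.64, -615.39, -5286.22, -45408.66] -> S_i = -8.34*8.59^i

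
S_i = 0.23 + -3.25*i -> [0.23, -3.02, -6.27, -9.52, -12.77]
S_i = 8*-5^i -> [8, -40, 200, -1000, 5000]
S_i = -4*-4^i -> [-4, 16, -64, 256, -1024]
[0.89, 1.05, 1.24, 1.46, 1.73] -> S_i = 0.89*1.18^i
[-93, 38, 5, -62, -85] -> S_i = Random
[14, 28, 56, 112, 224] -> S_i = 14*2^i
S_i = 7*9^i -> [7, 63, 567, 5103, 45927]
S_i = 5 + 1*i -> [5, 6, 7, 8, 9]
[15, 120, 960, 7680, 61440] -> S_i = 15*8^i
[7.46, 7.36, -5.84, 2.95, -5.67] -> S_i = Random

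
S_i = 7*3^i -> [7, 21, 63, 189, 567]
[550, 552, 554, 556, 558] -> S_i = 550 + 2*i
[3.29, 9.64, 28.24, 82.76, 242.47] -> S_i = 3.29*2.93^i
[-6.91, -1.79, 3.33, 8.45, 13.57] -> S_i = -6.91 + 5.12*i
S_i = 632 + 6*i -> [632, 638, 644, 650, 656]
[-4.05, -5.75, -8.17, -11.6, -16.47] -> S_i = -4.05*1.42^i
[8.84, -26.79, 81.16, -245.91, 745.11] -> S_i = 8.84*(-3.03)^i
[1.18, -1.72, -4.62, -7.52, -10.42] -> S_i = 1.18 + -2.90*i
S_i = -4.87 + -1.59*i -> [-4.87, -6.46, -8.05, -9.64, -11.23]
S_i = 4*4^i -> [4, 16, 64, 256, 1024]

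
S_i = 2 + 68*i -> [2, 70, 138, 206, 274]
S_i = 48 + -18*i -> [48, 30, 12, -6, -24]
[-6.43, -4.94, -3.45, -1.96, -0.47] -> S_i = -6.43 + 1.49*i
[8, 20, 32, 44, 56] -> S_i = 8 + 12*i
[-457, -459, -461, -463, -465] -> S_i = -457 + -2*i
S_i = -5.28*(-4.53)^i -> [-5.28, 23.92, -108.35, 490.83, -2223.45]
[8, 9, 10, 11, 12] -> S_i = 8 + 1*i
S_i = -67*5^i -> [-67, -335, -1675, -8375, -41875]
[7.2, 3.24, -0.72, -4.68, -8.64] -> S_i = 7.20 + -3.96*i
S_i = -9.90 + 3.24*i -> [-9.9, -6.66, -3.42, -0.18, 3.06]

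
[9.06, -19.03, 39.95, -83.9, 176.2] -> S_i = 9.06*(-2.10)^i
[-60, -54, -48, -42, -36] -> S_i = -60 + 6*i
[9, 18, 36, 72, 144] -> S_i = 9*2^i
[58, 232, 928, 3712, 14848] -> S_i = 58*4^i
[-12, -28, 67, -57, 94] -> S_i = Random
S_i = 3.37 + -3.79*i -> [3.37, -0.42, -4.21, -8.0, -11.79]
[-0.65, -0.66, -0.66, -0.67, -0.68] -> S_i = -0.65*1.01^i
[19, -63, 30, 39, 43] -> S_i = Random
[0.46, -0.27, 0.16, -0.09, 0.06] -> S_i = 0.46*(-0.59)^i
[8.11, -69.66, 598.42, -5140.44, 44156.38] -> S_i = 8.11*(-8.59)^i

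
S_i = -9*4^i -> [-9, -36, -144, -576, -2304]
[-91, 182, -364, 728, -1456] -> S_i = -91*-2^i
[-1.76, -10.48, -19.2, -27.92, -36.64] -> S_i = -1.76 + -8.72*i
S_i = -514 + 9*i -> [-514, -505, -496, -487, -478]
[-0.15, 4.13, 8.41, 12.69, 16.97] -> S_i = -0.15 + 4.28*i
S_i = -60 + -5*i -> [-60, -65, -70, -75, -80]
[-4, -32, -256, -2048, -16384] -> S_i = -4*8^i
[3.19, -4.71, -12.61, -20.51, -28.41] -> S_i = 3.19 + -7.90*i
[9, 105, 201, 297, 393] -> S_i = 9 + 96*i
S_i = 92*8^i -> [92, 736, 5888, 47104, 376832]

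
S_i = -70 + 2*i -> [-70, -68, -66, -64, -62]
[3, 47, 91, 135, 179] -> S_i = 3 + 44*i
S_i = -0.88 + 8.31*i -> [-0.88, 7.43, 15.74, 24.05, 32.36]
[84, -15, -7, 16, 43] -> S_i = Random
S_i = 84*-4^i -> [84, -336, 1344, -5376, 21504]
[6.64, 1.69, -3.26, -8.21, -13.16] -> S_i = 6.64 + -4.95*i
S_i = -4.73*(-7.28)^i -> [-4.73, 34.43, -250.68, 1824.97, -13285.77]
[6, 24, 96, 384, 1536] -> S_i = 6*4^i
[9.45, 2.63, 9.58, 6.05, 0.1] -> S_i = Random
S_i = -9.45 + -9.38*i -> [-9.45, -18.83, -28.21, -37.59, -46.97]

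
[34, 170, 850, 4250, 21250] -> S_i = 34*5^i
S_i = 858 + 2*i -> [858, 860, 862, 864, 866]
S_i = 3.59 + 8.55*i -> [3.59, 12.14, 20.69, 29.24, 37.79]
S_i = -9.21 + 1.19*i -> [-9.21, -8.02, -6.83, -5.64, -4.45]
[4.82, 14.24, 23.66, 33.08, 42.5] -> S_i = 4.82 + 9.42*i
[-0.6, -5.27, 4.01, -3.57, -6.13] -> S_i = Random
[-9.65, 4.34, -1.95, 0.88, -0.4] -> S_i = -9.65*(-0.45)^i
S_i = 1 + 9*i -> [1, 10, 19, 28, 37]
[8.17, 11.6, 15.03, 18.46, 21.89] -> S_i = 8.17 + 3.43*i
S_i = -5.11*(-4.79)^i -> [-5.11, 24.48, -117.24, 561.6, -2690.07]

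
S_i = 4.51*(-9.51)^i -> [4.51, -42.89, 407.88, -3878.98, 36889.15]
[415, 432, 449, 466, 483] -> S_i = 415 + 17*i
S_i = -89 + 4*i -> [-89, -85, -81, -77, -73]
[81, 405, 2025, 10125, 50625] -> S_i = 81*5^i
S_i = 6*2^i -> [6, 12, 24, 48, 96]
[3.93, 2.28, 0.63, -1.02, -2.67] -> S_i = 3.93 + -1.65*i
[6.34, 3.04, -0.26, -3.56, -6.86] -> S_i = 6.34 + -3.30*i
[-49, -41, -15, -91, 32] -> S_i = Random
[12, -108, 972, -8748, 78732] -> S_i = 12*-9^i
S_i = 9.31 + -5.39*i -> [9.31, 3.92, -1.47, -6.86, -12.25]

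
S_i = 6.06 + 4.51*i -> [6.06, 10.57, 15.08, 19.59, 24.1]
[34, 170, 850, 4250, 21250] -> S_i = 34*5^i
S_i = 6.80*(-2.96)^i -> [6.8, -20.13, 59.58, -176.35, 522.01]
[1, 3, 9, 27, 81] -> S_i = 1*3^i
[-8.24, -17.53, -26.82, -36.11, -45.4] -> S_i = -8.24 + -9.29*i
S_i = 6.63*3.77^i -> [6.63, 25.0, 94.23, 355.25, 1339.3]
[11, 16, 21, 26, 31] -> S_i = 11 + 5*i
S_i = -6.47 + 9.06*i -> [-6.47, 2.59, 11.65, 20.71, 29.77]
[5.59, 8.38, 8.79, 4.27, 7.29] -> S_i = Random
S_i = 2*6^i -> [2, 12, 72, 432, 2592]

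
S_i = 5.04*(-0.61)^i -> [5.04, -3.07, 1.88, -1.14, 0.7]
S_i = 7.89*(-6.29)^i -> [7.89, -49.63, 312.16, -1963.49, 12350.36]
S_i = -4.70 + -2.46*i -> [-4.7, -7.16, -9.62, -12.08, -14.54]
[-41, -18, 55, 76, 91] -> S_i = Random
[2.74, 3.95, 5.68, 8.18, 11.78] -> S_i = 2.74*1.44^i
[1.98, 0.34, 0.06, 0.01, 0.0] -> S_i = 1.98*0.17^i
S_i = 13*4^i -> [13, 52, 208, 832, 3328]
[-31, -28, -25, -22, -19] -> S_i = -31 + 3*i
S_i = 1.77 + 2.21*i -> [1.77, 3.98, 6.19, 8.4, 10.61]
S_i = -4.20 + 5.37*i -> [-4.2, 1.17, 6.54, 11.91, 17.28]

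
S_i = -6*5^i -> [-6, -30, -150, -750, -3750]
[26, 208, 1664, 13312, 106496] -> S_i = 26*8^i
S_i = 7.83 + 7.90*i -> [7.83, 15.73, 23.63, 31.53, 39.43]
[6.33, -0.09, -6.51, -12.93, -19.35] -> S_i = 6.33 + -6.42*i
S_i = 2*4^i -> [2, 8, 32, 128, 512]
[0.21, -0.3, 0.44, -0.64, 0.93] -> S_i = 0.21*(-1.45)^i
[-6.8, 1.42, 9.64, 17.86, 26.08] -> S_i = -6.80 + 8.22*i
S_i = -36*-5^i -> [-36, 180, -900, 4500, -22500]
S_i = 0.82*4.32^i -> [0.82, 3.54, 15.3, 66.11, 285.59]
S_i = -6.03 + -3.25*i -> [-6.03, -9.28, -12.53, -15.78, -19.03]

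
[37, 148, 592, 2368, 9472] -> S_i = 37*4^i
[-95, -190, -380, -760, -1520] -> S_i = -95*2^i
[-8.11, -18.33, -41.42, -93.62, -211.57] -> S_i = -8.11*2.26^i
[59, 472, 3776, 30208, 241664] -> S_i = 59*8^i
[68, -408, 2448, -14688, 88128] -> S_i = 68*-6^i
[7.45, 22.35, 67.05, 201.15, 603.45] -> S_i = 7.45*3.00^i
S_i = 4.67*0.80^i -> [4.67, 3.74, 2.99, 2.39, 1.91]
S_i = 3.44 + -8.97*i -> [3.44, -5.53, -14.5, -23.47, -32.44]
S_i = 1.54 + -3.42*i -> [1.54, -1.88, -5.3, -8.72, -12.14]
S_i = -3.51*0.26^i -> [-3.51, -0.91, -0.24, -0.06, -0.02]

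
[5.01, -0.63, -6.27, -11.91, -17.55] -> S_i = 5.01 + -5.64*i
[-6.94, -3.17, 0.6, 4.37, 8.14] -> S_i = -6.94 + 3.77*i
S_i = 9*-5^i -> [9, -45, 225, -1125, 5625]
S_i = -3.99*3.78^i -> [-3.99, -15.08, -57.01, -215.5, -814.59]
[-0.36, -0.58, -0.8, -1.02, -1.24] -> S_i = -0.36 + -0.22*i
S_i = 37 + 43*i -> [37, 80, 123, 166, 209]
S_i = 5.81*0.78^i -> [5.81, 4.53, 3.53, 2.76, 2.15]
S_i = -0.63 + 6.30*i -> [-0.63, 5.67, 11.97, 18.27, 24.57]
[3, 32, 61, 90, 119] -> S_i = 3 + 29*i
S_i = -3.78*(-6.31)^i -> [-3.78, 23.85, -150.5, 949.69, -5992.52]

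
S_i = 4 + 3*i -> [4, 7, 10, 13, 16]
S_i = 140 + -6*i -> [140, 134, 128, 122, 116]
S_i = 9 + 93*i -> [9, 102, 195, 288, 381]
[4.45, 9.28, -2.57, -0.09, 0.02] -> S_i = Random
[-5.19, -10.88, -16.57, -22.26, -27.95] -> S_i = -5.19 + -5.69*i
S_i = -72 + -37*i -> [-72, -109, -146, -183, -220]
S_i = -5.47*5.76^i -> [-5.47, -31.51, -181.48, -1045.33, -6021.12]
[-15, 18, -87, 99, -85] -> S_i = Random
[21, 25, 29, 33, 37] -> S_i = 21 + 4*i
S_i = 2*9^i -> [2, 18, 162, 1458, 13122]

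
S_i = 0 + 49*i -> [0, 49, 98, 147, 196]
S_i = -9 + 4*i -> [-9, -5, -1, 3, 7]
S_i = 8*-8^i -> [8, -64, 512, -4096, 32768]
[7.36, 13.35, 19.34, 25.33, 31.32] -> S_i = 7.36 + 5.99*i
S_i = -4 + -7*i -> [-4, -11, -18, -25, -32]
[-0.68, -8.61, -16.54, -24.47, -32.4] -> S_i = -0.68 + -7.93*i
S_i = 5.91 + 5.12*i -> [5.91, 11.03, 16.15, 21.27, 26.39]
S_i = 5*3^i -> [5, 15, 45, 135, 405]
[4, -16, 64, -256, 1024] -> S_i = 4*-4^i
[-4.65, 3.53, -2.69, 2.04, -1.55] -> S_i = -4.65*(-0.76)^i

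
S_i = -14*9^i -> [-14, -126, -1134, -10206, -91854]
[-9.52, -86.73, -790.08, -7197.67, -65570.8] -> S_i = -9.52*9.11^i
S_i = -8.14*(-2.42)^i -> [-8.14, 19.7, -47.67, 115.36, -279.18]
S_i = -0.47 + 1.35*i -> [-0.47, 0.88, 2.23, 3.58, 4.93]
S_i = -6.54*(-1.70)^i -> [-6.54, 11.12, -18.9, 32.13, -54.62]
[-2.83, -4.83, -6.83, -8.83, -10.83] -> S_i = -2.83 + -2.00*i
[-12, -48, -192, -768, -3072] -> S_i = -12*4^i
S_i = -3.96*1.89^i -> [-3.96, -7.48, -14.15, -26.74, -50.53]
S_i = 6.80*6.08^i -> [6.8, 41.34, 251.37, 1528.34, 9292.3]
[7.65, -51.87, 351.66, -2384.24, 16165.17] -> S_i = 7.65*(-6.78)^i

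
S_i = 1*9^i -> [1, 9, 81, 729, 6561]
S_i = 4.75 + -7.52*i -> [4.75, -2.77, -10.29, -17.81, -25.33]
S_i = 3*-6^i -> [3, -18, 108, -648, 3888]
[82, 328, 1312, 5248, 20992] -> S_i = 82*4^i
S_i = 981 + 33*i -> [981, 1014, 1047, 1080, 1113]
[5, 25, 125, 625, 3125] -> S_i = 5*5^i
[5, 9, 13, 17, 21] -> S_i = 5 + 4*i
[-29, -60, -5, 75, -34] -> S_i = Random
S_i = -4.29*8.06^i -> [-4.29, -34.58, -278.69, -2246.27, -18104.96]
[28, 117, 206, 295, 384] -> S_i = 28 + 89*i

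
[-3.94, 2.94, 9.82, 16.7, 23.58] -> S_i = -3.94 + 6.88*i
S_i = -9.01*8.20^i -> [-9.01, -73.88, -605.83, -4967.83, -40736.17]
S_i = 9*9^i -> [9, 81, 729, 6561, 59049]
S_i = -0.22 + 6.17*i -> [-0.22, 5.95, 12.12, 18.29, 24.46]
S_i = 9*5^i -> [9, 45, 225, 1125, 5625]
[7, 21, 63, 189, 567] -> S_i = 7*3^i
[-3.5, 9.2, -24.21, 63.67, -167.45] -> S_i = -3.50*(-2.63)^i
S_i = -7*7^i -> [-7, -49, -343, -2401, -16807]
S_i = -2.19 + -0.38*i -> [-2.19, -2.57, -2.95, -3.33, -3.71]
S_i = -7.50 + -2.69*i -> [-7.5, -10.19, -12.88, -15.57, -18.26]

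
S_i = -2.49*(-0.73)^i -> [-2.49, 1.82, -1.33, 0.97, -0.71]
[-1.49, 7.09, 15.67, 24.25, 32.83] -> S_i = -1.49 + 8.58*i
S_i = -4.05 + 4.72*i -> [-4.05, 0.67, 5.39, 10.11, 14.83]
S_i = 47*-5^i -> [47, -235, 1175, -5875, 29375]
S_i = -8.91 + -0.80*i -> [-8.91, -9.71, -10.51, -11.31, -12.11]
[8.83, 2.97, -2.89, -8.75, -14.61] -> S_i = 8.83 + -5.86*i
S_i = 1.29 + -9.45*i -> [1.29, -8.16, -17.61, -27.06, -36.51]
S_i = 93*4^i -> [93, 372, 1488, 5952, 23808]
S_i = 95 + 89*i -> [95, 184, 273, 362, 451]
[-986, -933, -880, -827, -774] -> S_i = -986 + 53*i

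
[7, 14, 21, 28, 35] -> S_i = 7 + 7*i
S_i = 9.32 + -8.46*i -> [9.32, 0.86, -7.6, -16.06, -24.52]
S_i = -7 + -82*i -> [-7, -89, -171, -253, -335]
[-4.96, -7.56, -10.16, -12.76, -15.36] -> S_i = -4.96 + -2.60*i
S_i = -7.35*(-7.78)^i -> [-7.35, 57.18, -444.88, 3461.2, -26928.1]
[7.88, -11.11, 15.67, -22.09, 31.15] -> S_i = 7.88*(-1.41)^i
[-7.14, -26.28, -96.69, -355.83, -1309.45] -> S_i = -7.14*3.68^i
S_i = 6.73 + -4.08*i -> [6.73, 2.65, -1.43, -5.51, -9.59]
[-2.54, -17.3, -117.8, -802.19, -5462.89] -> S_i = -2.54*6.81^i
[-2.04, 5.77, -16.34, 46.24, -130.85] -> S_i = -2.04*(-2.83)^i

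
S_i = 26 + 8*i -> [26, 34, 42, 50, 58]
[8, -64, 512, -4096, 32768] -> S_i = 8*-8^i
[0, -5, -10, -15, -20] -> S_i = 0 + -5*i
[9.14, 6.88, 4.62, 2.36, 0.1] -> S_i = 9.14 + -2.26*i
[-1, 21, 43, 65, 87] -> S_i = -1 + 22*i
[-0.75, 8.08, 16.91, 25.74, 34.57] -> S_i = -0.75 + 8.83*i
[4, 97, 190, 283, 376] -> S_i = 4 + 93*i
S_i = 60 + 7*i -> [60, 67, 74, 81, 88]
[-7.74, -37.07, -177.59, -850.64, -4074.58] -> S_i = -7.74*4.79^i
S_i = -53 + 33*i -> [-53, -20, 13, 46, 79]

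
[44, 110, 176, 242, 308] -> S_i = 44 + 66*i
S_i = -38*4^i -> [-38, -152, -608, -2432, -9728]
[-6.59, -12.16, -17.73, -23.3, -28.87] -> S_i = -6.59 + -5.57*i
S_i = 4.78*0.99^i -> [4.78, 4.73, 4.68, 4.64, 4.59]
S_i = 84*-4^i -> [84, -336, 1344, -5376, 21504]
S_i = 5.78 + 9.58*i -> [5.78, 15.36, 24.94, 34.52, 44.1]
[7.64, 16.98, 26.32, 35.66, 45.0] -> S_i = 7.64 + 9.34*i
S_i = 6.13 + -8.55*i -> [6.13, -2.42, -10.97, -19.52, -28.07]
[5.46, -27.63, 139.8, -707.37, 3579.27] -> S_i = 5.46*(-5.06)^i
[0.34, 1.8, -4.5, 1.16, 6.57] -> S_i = Random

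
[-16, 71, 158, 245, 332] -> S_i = -16 + 87*i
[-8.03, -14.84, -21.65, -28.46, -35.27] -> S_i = -8.03 + -6.81*i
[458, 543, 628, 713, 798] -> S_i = 458 + 85*i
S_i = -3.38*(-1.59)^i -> [-3.38, 5.37, -8.54, 13.59, -21.6]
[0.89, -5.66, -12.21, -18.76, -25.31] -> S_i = 0.89 + -6.55*i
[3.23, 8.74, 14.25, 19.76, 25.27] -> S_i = 3.23 + 5.51*i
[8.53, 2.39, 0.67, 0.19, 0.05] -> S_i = 8.53*0.28^i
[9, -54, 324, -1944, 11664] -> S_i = 9*-6^i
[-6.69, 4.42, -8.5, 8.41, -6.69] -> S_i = Random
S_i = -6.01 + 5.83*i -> [-6.01, -0.18, 5.65, 11.48, 17.31]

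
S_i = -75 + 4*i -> [-75, -71, -67, -63, -59]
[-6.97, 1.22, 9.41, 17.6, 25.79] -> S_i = -6.97 + 8.19*i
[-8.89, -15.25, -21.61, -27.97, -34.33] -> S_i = -8.89 + -6.36*i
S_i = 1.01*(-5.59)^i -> [1.01, -5.65, 31.56, -176.42, 986.21]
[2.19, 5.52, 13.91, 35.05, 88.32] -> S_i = 2.19*2.52^i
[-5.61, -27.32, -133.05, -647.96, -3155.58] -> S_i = -5.61*4.87^i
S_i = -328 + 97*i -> [-328, -231, -134, -37, 60]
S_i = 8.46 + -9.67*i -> [8.46, -1.21, -10.88, -20.55, -30.22]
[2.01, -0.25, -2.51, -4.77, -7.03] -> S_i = 2.01 + -2.26*i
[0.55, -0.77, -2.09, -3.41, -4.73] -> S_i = 0.55 + -1.32*i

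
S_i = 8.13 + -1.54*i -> [8.13, 6.59, 5.05, 3.51, 1.97]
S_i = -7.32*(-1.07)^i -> [-7.32, 7.83, -8.38, 8.97, -9.6]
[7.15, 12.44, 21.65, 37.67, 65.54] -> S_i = 7.15*1.74^i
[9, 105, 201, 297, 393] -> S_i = 9 + 96*i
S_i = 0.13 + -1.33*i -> [0.13, -1.2, -2.53, -3.86, -5.19]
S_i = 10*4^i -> [10, 40, 160, 640, 2560]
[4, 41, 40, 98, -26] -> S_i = Random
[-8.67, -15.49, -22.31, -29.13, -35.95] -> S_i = -8.67 + -6.82*i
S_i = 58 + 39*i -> [58, 97, 136, 175, 214]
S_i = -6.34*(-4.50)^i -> [-6.34, 28.53, -128.38, 577.73, -2599.8]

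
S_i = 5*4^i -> [5, 20, 80, 320, 1280]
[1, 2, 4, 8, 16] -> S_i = 1*2^i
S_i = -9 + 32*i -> [-9, 23, 55, 87, 119]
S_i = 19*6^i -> [19, 114, 684, 4104, 24624]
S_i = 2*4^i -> [2, 8, 32, 128, 512]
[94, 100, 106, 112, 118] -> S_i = 94 + 6*i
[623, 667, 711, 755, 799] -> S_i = 623 + 44*i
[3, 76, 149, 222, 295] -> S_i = 3 + 73*i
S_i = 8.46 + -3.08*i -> [8.46, 5.38, 2.3, -0.78, -3.86]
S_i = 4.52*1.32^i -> [4.52, 5.97, 7.88, 10.4, 13.72]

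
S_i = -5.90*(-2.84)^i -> [-5.9, 16.76, -47.59, 135.15, -383.82]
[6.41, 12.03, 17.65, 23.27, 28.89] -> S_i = 6.41 + 5.62*i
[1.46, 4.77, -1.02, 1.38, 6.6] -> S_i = Random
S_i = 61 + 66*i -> [61, 127, 193, 259, 325]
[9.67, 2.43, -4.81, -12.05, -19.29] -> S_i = 9.67 + -7.24*i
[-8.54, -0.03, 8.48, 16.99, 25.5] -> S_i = -8.54 + 8.51*i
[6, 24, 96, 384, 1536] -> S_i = 6*4^i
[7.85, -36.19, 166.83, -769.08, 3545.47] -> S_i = 7.85*(-4.61)^i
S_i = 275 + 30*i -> [275, 305, 335, 365, 395]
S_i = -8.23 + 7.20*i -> [-8.23, -1.03, 6.17, 13.37, 20.57]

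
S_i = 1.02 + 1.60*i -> [1.02, 2.62, 4.22, 5.82, 7.42]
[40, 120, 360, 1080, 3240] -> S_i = 40*3^i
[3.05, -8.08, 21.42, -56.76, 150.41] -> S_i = 3.05*(-2.65)^i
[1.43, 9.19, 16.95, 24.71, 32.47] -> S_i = 1.43 + 7.76*i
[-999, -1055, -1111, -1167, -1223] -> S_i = -999 + -56*i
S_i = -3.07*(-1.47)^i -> [-3.07, 4.51, -6.63, 9.75, -14.34]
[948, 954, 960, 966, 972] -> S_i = 948 + 6*i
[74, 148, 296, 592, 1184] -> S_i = 74*2^i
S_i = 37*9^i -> [37, 333, 2997, 26973, 242757]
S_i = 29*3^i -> [29, 87, 261, 783, 2349]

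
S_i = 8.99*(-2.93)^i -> [8.99, -26.34, 77.18, -226.13, 662.57]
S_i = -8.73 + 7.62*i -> [-8.73, -1.11, 6.51, 14.13, 21.75]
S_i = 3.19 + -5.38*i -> [3.19, -2.19, -7.57, -12.95, -18.33]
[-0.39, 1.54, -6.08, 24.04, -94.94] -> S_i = -0.39*(-3.95)^i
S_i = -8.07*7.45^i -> [-8.07, -60.12, -447.91, -3336.89, -24859.86]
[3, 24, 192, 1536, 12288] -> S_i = 3*8^i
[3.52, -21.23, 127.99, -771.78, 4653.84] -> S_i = 3.52*(-6.03)^i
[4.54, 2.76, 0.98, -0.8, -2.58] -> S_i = 4.54 + -1.78*i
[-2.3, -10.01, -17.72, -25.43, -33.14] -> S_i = -2.30 + -7.71*i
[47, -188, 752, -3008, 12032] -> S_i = 47*-4^i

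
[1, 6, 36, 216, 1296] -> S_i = 1*6^i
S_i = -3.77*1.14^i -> [-3.77, -4.3, -4.9, -5.59, -6.37]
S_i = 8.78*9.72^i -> [8.78, 85.34, 829.52, 8062.94, 78371.76]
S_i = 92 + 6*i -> [92, 98, 104, 110, 116]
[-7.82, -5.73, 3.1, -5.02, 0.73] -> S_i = Random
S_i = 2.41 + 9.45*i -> [2.41, 11.86, 21.31, 30.76, 40.21]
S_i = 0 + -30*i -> [0, -30, -60, -90, -120]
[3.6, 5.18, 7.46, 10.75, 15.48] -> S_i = 3.60*1.44^i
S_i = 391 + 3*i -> [391, 394, 397, 400, 403]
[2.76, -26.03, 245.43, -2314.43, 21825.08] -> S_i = 2.76*(-9.43)^i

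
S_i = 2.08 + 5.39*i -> [2.08, 7.47, 12.86, 18.25, 23.64]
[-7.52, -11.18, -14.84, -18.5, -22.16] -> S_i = -7.52 + -3.66*i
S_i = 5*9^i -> [5, 45, 405, 3645, 32805]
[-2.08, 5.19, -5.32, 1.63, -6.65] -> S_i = Random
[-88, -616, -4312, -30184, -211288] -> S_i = -88*7^i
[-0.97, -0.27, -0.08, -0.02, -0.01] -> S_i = -0.97*0.28^i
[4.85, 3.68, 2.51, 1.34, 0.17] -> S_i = 4.85 + -1.17*i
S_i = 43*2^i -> [43, 86, 172, 344, 688]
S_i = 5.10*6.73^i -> [5.1, 34.32, 230.99, 1554.59, 10462.38]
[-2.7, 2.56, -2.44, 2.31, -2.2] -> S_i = -2.70*(-0.95)^i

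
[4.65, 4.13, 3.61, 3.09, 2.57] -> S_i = 4.65 + -0.52*i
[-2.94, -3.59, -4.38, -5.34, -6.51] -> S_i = -2.94*1.22^i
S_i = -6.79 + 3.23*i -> [-6.79, -3.56, -0.33, 2.9, 6.13]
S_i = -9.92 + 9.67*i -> [-9.92, -0.25, 9.42, 19.09, 28.76]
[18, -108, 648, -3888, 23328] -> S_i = 18*-6^i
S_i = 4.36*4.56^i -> [4.36, 19.88, 90.66, 413.41, 1885.15]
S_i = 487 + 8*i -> [487, 495, 503, 511, 519]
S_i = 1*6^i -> [1, 6, 36, 216, 1296]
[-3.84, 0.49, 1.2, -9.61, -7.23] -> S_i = Random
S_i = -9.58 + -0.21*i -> [-9.58, -9.79, -10.0, -10.21, -10.42]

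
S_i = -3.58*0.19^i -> [-3.58, -0.68, -0.13, -0.02, -0.0]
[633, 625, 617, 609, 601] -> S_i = 633 + -8*i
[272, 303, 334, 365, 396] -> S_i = 272 + 31*i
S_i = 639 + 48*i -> [639, 687, 735, 783, 831]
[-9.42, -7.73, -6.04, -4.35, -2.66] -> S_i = -9.42 + 1.69*i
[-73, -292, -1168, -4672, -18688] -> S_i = -73*4^i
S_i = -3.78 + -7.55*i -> [-3.78, -11.33, -18.88, -26.43, -33.98]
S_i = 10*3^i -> [10, 30, 90, 270, 810]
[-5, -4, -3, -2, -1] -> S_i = -5 + 1*i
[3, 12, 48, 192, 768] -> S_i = 3*4^i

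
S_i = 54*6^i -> [54, 324, 1944, 11664, 69984]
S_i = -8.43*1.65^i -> [-8.43, -13.91, -22.95, -37.87, -62.48]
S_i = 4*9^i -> [4, 36, 324, 2916, 26244]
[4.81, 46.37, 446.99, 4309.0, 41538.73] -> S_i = 4.81*9.64^i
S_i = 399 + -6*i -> [399, 393, 387, 381, 375]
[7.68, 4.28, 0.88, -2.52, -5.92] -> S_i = 7.68 + -3.40*i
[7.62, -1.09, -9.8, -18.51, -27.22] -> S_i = 7.62 + -8.71*i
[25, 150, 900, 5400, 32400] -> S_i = 25*6^i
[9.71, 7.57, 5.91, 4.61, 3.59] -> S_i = 9.71*0.78^i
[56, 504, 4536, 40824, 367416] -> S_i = 56*9^i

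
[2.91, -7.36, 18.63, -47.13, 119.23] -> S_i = 2.91*(-2.53)^i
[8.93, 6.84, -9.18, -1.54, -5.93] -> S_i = Random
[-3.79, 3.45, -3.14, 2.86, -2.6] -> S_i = -3.79*(-0.91)^i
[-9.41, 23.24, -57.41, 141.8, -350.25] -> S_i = -9.41*(-2.47)^i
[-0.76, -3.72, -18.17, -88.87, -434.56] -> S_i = -0.76*4.89^i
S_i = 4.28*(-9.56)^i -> [4.28, -40.92, 391.16, -3739.53, 35749.94]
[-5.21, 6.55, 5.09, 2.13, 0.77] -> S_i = Random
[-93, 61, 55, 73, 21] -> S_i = Random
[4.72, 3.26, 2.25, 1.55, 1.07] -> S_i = 4.72*0.69^i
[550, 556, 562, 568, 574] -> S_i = 550 + 6*i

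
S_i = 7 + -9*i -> [7, -2, -11, -20, -29]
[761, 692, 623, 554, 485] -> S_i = 761 + -69*i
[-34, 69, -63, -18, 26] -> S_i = Random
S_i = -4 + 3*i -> [-4, -1, 2, 5, 8]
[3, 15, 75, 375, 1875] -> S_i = 3*5^i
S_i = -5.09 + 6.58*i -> [-5.09, 1.49, 8.07, 14.65, 21.23]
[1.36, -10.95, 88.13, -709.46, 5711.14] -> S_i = 1.36*(-8.05)^i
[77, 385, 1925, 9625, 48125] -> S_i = 77*5^i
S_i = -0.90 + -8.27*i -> [-0.9, -9.17, -17.44, -25.71, -33.98]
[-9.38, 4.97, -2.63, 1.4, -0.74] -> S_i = -9.38*(-0.53)^i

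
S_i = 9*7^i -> [9, 63, 441, 3087, 21609]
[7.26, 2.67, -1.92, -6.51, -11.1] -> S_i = 7.26 + -4.59*i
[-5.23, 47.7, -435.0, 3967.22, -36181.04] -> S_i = -5.23*(-9.12)^i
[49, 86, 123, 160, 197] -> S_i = 49 + 37*i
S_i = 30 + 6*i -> [30, 36, 42, 48, 54]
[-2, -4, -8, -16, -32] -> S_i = -2*2^i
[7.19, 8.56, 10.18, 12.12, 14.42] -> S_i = 7.19*1.19^i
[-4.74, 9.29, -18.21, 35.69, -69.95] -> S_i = -4.74*(-1.96)^i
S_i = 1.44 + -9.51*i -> [1.44, -8.07, -17.58, -27.09, -36.6]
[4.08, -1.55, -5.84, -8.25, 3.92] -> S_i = Random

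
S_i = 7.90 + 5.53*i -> [7.9, 13.43, 18.96, 24.49, 30.02]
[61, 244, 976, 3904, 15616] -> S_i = 61*4^i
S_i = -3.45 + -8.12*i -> [-3.45, -11.57, -19.69, -27.81, -35.93]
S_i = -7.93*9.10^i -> [-7.93, -72.16, -656.68, -5975.82, -54379.94]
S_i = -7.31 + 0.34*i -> [-7.31, -6.97, -6.63, -6.29, -5.95]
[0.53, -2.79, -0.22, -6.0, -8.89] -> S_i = Random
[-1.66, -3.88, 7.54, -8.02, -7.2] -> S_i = Random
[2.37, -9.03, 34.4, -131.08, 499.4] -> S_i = 2.37*(-3.81)^i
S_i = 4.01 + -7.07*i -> [4.01, -3.06, -10.13, -17.2, -24.27]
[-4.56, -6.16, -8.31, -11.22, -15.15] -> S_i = -4.56*1.35^i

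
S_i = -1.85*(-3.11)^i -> [-1.85, 5.75, -17.89, 55.65, -173.07]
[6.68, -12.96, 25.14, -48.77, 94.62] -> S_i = 6.68*(-1.94)^i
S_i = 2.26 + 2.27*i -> [2.26, 4.53, 6.8, 9.07, 11.34]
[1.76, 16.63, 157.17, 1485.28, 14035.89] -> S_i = 1.76*9.45^i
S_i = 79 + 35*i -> [79, 114, 149, 184, 219]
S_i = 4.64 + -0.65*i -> [4.64, 3.99, 3.34, 2.69, 2.04]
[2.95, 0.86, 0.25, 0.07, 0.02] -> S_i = 2.95*0.29^i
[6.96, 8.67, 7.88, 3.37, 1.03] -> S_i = Random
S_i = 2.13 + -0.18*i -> [2.13, 1.95, 1.77, 1.59, 1.41]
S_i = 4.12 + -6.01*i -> [4.12, -1.89, -7.9, -13.91, -19.92]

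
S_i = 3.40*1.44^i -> [3.4, 4.9, 7.05, 10.15, 14.62]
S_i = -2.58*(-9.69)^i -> [-2.58, 25.0, -242.25, 2347.42, -22746.51]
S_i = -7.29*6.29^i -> [-7.29, -45.85, -288.42, -1814.18, -11411.17]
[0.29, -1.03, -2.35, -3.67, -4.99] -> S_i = 0.29 + -1.32*i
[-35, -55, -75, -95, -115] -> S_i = -35 + -20*i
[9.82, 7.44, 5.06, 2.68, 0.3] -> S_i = 9.82 + -2.38*i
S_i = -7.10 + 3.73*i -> [-7.1, -3.37, 0.36, 4.09, 7.82]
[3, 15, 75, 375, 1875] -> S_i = 3*5^i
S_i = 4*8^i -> [4, 32, 256, 2048, 16384]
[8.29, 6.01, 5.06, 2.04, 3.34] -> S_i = Random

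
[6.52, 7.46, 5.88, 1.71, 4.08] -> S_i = Random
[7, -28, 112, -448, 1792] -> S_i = 7*-4^i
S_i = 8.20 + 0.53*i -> [8.2, 8.73, 9.26, 9.79, 10.32]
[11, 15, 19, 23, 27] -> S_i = 11 + 4*i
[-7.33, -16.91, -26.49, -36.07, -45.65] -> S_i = -7.33 + -9.58*i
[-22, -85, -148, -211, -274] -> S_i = -22 + -63*i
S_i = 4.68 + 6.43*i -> [4.68, 11.11, 17.54, 23.97, 30.4]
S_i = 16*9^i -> [16, 144, 1296, 11664, 104976]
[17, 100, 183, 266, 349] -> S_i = 17 + 83*i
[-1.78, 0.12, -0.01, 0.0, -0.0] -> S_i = -1.78*(-0.07)^i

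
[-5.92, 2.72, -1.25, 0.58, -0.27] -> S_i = -5.92*(-0.46)^i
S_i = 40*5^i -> [40, 200, 1000, 5000, 25000]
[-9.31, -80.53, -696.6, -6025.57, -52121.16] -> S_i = -9.31*8.65^i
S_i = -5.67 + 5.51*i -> [-5.67, -0.16, 5.35, 10.86, 16.37]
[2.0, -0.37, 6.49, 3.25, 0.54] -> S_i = Random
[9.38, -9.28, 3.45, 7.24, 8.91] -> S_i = Random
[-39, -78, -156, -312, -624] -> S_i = -39*2^i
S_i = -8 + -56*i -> [-8, -64, -120, -176, -232]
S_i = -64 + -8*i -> [-64, -72, -80, -88, -96]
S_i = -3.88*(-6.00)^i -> [-3.88, 23.28, -139.68, 838.08, -5028.48]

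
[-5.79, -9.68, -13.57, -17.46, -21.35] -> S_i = -5.79 + -3.89*i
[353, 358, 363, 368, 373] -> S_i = 353 + 5*i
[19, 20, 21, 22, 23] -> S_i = 19 + 1*i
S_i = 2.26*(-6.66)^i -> [2.26, -15.05, 100.24, -667.62, 4446.37]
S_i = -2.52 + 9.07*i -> [-2.52, 6.55, 15.62, 24.69, 33.76]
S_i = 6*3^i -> [6, 18, 54, 162, 486]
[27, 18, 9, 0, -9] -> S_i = 27 + -9*i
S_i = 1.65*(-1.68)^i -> [1.65, -2.77, 4.66, -7.82, 13.14]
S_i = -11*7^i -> [-11, -77, -539, -3773, -26411]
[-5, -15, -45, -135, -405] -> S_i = -5*3^i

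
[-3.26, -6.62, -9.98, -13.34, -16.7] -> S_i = -3.26 + -3.36*i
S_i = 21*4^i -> [21, 84, 336, 1344, 5376]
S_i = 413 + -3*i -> [413, 410, 407, 404, 401]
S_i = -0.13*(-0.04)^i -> [-0.13, 0.01, -0.0, 0.0, -0.0]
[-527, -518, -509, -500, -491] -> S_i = -527 + 9*i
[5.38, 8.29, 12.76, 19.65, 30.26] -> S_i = 5.38*1.54^i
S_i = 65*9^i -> [65, 585, 5265, 47385, 426465]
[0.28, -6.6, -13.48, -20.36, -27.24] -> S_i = 0.28 + -6.88*i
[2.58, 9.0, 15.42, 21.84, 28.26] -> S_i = 2.58 + 6.42*i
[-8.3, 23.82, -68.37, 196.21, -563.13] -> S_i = -8.30*(-2.87)^i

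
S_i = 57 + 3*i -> [57, 60, 63, 66, 69]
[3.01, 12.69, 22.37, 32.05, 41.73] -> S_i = 3.01 + 9.68*i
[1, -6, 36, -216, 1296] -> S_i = 1*-6^i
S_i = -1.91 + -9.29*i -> [-1.91, -11.2, -20.49, -29.78, -39.07]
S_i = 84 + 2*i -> [84, 86, 88, 90, 92]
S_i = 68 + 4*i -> [68, 72, 76, 80, 84]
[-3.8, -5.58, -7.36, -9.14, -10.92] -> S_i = -3.80 + -1.78*i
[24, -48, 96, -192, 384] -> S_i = 24*-2^i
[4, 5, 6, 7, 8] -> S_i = 4 + 1*i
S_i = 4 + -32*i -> [4, -28, -60, -92, -124]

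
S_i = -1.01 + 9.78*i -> [-1.01, 8.77, 18.55, 28.33, 38.11]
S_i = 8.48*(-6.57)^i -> [8.48, -55.71, 366.04, -2404.87, 15800.01]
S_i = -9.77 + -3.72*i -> [-9.77, -13.49, -17.21, -20.93, -24.65]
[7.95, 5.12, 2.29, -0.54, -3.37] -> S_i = 7.95 + -2.83*i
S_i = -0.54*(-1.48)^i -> [-0.54, 0.8, -1.18, 1.75, -2.59]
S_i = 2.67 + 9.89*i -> [2.67, 12.56, 22.45, 32.34, 42.23]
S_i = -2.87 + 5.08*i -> [-2.87, 2.21, 7.29, 12.37, 17.45]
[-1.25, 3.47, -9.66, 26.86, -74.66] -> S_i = -1.25*(-2.78)^i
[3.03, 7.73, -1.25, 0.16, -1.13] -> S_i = Random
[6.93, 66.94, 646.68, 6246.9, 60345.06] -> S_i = 6.93*9.66^i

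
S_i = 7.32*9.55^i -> [7.32, 69.91, 667.6, 6375.6, 60887.0]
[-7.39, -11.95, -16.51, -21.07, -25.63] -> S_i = -7.39 + -4.56*i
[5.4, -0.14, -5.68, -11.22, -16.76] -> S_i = 5.40 + -5.54*i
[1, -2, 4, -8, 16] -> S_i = 1*-2^i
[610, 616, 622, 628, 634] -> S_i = 610 + 6*i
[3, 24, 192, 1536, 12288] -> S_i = 3*8^i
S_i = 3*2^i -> [3, 6, 12, 24, 48]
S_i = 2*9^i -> [2, 18, 162, 1458, 13122]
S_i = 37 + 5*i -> [37, 42, 47, 52, 57]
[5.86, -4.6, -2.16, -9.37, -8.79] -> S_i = Random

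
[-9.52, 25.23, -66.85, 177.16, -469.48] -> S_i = -9.52*(-2.65)^i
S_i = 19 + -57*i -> [19, -38, -95, -152, -209]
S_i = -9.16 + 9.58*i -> [-9.16, 0.42, 10.0, 19.58, 29.16]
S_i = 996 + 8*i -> [996, 1004, 1012, 1020, 1028]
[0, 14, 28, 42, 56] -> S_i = 0 + 14*i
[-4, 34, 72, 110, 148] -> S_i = -4 + 38*i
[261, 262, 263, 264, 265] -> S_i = 261 + 1*i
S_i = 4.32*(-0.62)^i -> [4.32, -2.68, 1.66, -1.03, 0.64]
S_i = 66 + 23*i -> [66, 89, 112, 135, 158]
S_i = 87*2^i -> [87, 174, 348, 696, 1392]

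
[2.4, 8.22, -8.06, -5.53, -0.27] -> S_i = Random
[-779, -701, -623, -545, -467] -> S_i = -779 + 78*i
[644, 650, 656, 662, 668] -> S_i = 644 + 6*i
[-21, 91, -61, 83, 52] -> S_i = Random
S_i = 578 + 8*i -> [578, 586, 594, 602, 610]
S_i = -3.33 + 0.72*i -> [-3.33, -2.61, -1.89, -1.17, -0.45]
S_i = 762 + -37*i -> [762, 725, 688, 651, 614]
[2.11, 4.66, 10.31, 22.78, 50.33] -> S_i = 2.11*2.21^i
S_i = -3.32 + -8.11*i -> [-3.32, -11.43, -19.54, -27.65, -35.76]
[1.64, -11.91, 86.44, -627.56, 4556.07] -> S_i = 1.64*(-7.26)^i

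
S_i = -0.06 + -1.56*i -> [-0.06, -1.62, -3.18, -4.74, -6.3]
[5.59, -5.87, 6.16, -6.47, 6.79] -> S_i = 5.59*(-1.05)^i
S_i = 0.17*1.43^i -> [0.17, 0.24, 0.35, 0.5, 0.71]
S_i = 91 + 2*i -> [91, 93, 95, 97, 99]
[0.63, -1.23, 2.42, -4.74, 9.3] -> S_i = 0.63*(-1.96)^i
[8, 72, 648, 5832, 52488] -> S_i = 8*9^i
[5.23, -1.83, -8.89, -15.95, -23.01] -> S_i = 5.23 + -7.06*i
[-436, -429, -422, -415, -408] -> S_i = -436 + 7*i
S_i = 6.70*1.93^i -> [6.7, 12.93, 24.96, 48.17, 92.96]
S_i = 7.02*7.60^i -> [7.02, 53.35, 405.48, 3081.61, 23420.25]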